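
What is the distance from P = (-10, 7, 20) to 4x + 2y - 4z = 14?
d = |4(-10) + 2(7) + (-4)(20) - (14)| / √(4² + 2² + (-4)²) = 120/√36 = 20.0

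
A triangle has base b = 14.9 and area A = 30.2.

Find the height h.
A = ½bh  →  h = 2A/b
h = 2·30.2/14.9 = 4.054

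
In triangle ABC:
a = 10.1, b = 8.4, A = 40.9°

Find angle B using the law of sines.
sin(B)/b = sin(A)/a
sin(B) = b·sin(A)/a = 8.4·sin(40.9°)/10.1 = 0.544537
B = arcsin(0.544537) = 32.99°  (b ≤ a, so B ≤ A and the acute solution is unique)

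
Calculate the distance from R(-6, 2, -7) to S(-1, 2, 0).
d = √[(5)² + (0)² + (7)²] = √74 = 8.602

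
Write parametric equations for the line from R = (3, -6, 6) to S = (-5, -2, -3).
Direction vector d = S - R = (-8, 4, -9)
x = 3 - 8t, y = -6 + 4t, z = 6 - 9t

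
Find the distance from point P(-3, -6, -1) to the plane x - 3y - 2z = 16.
d = |1(-3) + (-3)(-6) + (-2)(-1) - (16)| / √(1² + (-3)² + (-2)²) = 1/√14 = 0.2673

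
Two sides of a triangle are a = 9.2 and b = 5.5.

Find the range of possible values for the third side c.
By the triangle inequality: |a - b| < c < a + b
|9.2 - 5.5| < c < 9.2 + 5.5
3.7 < c < 14.7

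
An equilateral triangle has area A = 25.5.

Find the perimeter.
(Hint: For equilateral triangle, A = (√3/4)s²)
A = (√3/4)s²  →  s² = 4A/√3 = 4·25.5/√3 = 58.8897
s = 7.67396
Perimeter = 3s = 23.02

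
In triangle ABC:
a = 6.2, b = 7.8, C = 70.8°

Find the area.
Using A = ½ab·sin(C):
A = ½·6.2·7.8·sin(70.8°) = ½·48.36·0.944376 = 22.84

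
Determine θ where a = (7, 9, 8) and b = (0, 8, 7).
a·b = 128, |a|² = 194, |b|² = 113
cos θ = 128/√21922 ≈ 0.8645
θ ≈ 30.17°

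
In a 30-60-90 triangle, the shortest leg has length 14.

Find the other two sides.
Long leg = 14√3 = 24.25, Hypotenuse = 28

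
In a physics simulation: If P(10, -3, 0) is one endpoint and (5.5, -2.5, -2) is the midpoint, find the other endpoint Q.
Q = (2×5.5 - 10, 2×(-2.5) - (-3), 2×(-2) - 0) = (1, -2, -4)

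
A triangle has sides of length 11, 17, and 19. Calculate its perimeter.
Perimeter = sum of all sides
Perimeter = 11 + 17 + 19
Perimeter = 47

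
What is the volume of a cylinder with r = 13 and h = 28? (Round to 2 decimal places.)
Volume = pi * r² * h
Volume = pi * 13² * 28
Volume = pi * 169 * 28
Volume = pi * 4732
Volume = 14866.02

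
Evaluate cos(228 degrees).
cos(228 degrees) = -0.6691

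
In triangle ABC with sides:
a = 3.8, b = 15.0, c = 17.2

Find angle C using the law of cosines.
cos(C) = (a² + b² - c²)/(2ab)
cos(C) = (3.8² + 15.0² - 17.2²)/(2·3.8·15.0) = -56.4/114 = -0.494737
C = arccos(-0.494737) = 119.7°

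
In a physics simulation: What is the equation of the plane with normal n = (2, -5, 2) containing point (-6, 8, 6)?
d = n·P = (2)(-6) + (-5)(8) + (2)(6) = -40
Plane: 2x - 5y + 2z = -40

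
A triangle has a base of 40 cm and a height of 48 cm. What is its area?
Area = (1/2) * base * height
Area = (1/2) * 40 * 48
Area = 960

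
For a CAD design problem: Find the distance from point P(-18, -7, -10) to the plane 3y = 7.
d = |0(-18) + 3(-7) + 0(-10) - (7)| / √(0² + 3² + 0²) = 28/√9 = 9.333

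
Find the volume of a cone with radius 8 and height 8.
Volume = (1/3) * pi * r² * h
Volume = (1/3) * pi * 8² * 8
Volume = (1/3) * pi * 64 * 8
Volume = (1/3) * pi * 512
Volume = 536.17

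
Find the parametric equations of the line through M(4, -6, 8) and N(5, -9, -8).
Direction vector d = N - M = (1, -3, -16)
x = 4 + t, y = -6 - 3t, z = 8 - 16t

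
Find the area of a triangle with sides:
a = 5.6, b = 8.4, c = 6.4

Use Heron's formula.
s = (a+b+c)/2 = (5.6+8.4+6.4)/2 = 10.2
A = √(s(s-a)(s-b)(s-c)) = √(10.2·4.6·1.8·3.8)
A = √320.933 = 17.91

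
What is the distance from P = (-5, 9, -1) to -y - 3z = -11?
d = |0(-5) + (-1)(9) + (-3)(-1) - (-11)| / √(0² + (-1)² + (-3)²) = 5/√10 = 1.581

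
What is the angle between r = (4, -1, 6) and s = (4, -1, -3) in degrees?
r·s = -1, |r|² = 53, |s|² = 26
cos θ = -1/√1378 ≈ -0.02694
θ ≈ 91.54°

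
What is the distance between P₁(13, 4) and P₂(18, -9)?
Using the distance formula: d = sqrt((x₂-x₁)² + (y₂-y₁)²)
dx = 18 - 13 = 5
dy = (-9) - 4 = -13
d = sqrt(5² + (-13)²) = sqrt(25 + 169) = sqrt(194) = 13.93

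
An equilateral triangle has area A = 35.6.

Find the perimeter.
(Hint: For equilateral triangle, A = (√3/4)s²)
A = (√3/4)s²  →  s² = 4A/√3 = 4·35.6/√3 = 82.2147
s = 9.06723
Perimeter = 3s = 27.2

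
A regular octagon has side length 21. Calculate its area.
For a regular 8-gon with side length s = 21:
Apothem a = s / (2*tan(pi/8)) = 21 / (2*tan(pi/8)) ≈ 25.34924
Perimeter P = 8 * 21 = 168
Area = (1/2) * P * a = (1/2) * 168 * 25.34924 = 2129.34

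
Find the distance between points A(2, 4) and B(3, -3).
Using the distance formula: d = sqrt((x₂-x₁)² + (y₂-y₁)²)
dx = 3 - 2 = 1
dy = (-3) - 4 = -7
d = sqrt(1² + (-7)²) = sqrt(1 + 49) = sqrt(50) = 7.07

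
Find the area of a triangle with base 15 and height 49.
Area = (1/2) * base * height
Area = (1/2) * 15 * 49
Area = 367.50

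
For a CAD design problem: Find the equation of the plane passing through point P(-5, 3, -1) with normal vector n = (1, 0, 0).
d = n·P = (1)(-5) + (0)(3) + (0)(-1) = -5
Plane: x = -5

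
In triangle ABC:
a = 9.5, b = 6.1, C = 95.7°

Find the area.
Using A = ½ab·sin(C):
A = ½·9.5·6.1·sin(95.7°) = ½·57.95·0.995056 = 28.83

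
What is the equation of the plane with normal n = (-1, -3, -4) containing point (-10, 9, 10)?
d = n·P = (-1)(-10) + (-3)(9) + (-4)(10) = -57
Plane: -x - 3y - 4z = -57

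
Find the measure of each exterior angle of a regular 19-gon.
Exterior angle of a regular n-gon = 360/n
Exterior angle = 360/19
Exterior angle = 18.95 degrees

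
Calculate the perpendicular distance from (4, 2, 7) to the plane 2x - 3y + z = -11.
d = |2(4) + (-3)(2) + 1(7) - (-11)| / √(2² + (-3)² + 1²) = 20/√14 = 5.345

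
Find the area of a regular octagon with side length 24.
For a regular 8-gon with side length s = 24:
Apothem a = s / (2*tan(pi/8)) = 24 / (2*tan(pi/8)) ≈ 28.97056
Perimeter P = 8 * 24 = 192
Area = (1/2) * P * a = (1/2) * 192 * 28.97056 = 2781.17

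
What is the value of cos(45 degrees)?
cos(45 degrees) = sqrt(2)/2
Decimal approximation: 0.7071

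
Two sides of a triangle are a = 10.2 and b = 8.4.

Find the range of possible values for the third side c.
By the triangle inequality: |a - b| < c < a + b
|10.2 - 8.4| < c < 10.2 + 8.4
1.8 < c < 18.6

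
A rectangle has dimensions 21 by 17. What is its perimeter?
Perimeter = 2 * (length + width)
Perimeter = 2 * (21 + 17)
Perimeter = 2 * 38
Perimeter = 76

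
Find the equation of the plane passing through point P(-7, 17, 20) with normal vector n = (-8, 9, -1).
d = n·P = (-8)(-7) + (9)(17) + (-1)(20) = 189
Plane: -8x + 9y - z = 189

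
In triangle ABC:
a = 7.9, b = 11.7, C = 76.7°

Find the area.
Using A = ½ab·sin(C):
A = ½·7.9·11.7·sin(76.7°) = ½·92.43·0.973179 = 44.98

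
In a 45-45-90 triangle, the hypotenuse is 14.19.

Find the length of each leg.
In a 45-45-90 triangle, hypotenuse = leg·√2  →  leg = hypotenuse/√2
leg = 14.19/√2 = 10.03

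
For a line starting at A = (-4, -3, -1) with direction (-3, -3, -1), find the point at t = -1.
P(-1) = (-4 + (-3)(-1), -3 + (-3)(-1), -1 + (-1)(-1)) = (-1, 0, 0)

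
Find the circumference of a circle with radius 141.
Circumference = 2 * pi * r
Circumference = 2 * pi * 141
Circumference = 885.93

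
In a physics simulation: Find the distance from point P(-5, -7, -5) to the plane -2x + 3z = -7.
d = |(-2)(-5) + 0(-7) + 3(-5) - (-7)| / √((-2)² + 0² + 3²) = 2/√13 = 0.5547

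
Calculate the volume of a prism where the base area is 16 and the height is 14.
Volume = base area * height
Volume = 16 * 14
Volume = 224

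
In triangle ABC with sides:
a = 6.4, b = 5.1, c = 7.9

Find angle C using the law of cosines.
cos(C) = (a² + b² - c²)/(2ab)
cos(C) = (6.4² + 5.1² - 7.9²)/(2·6.4·5.1) = 4.56/65.28 = 0.069853
C = arccos(0.069853) = 85.99°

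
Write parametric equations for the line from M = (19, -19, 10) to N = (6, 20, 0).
Direction vector d = N - M = (-13, 39, -10)
x = 19 - 13t, y = -19 + 39t, z = 10 - 10t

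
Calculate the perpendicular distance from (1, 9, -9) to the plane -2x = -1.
d = |(-2)(1) + 0(9) + 0(-9) - (-1)| / √((-2)² + 0² + 0²) = 1/√4 = 0.5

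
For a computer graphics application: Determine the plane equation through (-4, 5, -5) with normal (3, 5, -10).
d = n·P = (3)(-4) + (5)(5) + (-10)(-5) = 63
Plane: 3x + 5y - 10z = 63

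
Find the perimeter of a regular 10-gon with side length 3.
Perimeter = number of sides * side length
Perimeter = 10 * 3
Perimeter = 30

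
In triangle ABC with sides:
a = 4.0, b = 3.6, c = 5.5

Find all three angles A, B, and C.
By the law of cosines:
cos(A) = (b² + c² - a²)/(2bc) = 0.687121  →  A = 46.6°
cos(B) = (a² + c² - b²)/(2ac) = 0.756591  →  B = 40.84°
cos(C) = (a² + b² - c²)/(2ab) = -0.044792  →  C = 92.57°
Check: A + B + C = 180.0° ✓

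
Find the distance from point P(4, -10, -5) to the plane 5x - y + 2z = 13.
d = |5(4) + (-1)(-10) + 2(-5) - (13)| / √(5² + (-1)² + 2²) = 7/√30 = 1.278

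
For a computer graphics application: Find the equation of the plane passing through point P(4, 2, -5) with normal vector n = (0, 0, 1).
d = n·P = (0)(4) + (0)(2) + (1)(-5) = -5
Plane: z = -5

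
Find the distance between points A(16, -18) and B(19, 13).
Using the distance formula: d = sqrt((x₂-x₁)² + (y₂-y₁)²)
dx = 19 - 16 = 3
dy = 13 - (-18) = 31
d = sqrt(3² + 31²) = sqrt(9 + 961) = sqrt(970) = 31.14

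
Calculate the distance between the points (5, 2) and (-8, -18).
Using the distance formula: d = sqrt((x₂-x₁)² + (y₂-y₁)²)
dx = (-8) - 5 = -13
dy = (-18) - 2 = -20
d = sqrt((-13)² + (-20)²) = sqrt(169 + 400) = sqrt(569) = 23.85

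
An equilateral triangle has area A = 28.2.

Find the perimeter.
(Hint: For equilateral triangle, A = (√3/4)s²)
A = (√3/4)s²  →  s² = 4A/√3 = 4·28.2/√3 = 65.1251
s = 8.07001
Perimeter = 3s = 24.21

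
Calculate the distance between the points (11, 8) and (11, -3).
Using the distance formula: d = sqrt((x₂-x₁)² + (y₂-y₁)²)
dx = 11 - 11 = 0
dy = (-3) - 8 = -11
d = sqrt(0² + (-11)²) = sqrt(0 + 121) = sqrt(121) = 11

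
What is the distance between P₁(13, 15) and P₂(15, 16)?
Using the distance formula: d = sqrt((x₂-x₁)² + (y₂-y₁)²)
dx = 15 - 13 = 2
dy = 16 - 15 = 1
d = sqrt(2² + 1²) = sqrt(4 + 1) = sqrt(5) = 2.24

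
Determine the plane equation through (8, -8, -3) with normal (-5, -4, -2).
d = n·P = (-5)(8) + (-4)(-8) + (-2)(-3) = -2
Plane: -5x - 4y - 2z = -2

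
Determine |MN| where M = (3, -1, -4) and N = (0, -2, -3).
d = √[(-3)² + (-1)² + (1)²] = √11 = 3.317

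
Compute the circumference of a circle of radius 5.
Circumference = 2 * pi * r
Circumference = 2 * pi * 5
Circumference = 31.42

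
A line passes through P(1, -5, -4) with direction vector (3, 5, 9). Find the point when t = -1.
P(-1) = (1 + 3(-1), -5 + 5(-1), -4 + 9(-1)) = (-2, -10, -13)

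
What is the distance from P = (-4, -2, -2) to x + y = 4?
d = |1(-4) + 1(-2) + 0(-2) - (4)| / √(1² + 1² + 0²) = 10/√2 = 7.071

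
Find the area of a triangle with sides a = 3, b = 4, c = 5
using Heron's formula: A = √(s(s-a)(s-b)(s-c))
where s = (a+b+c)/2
s = (3+4+5)/2 = 6
A = √(6·3·2·1) = √36 = 6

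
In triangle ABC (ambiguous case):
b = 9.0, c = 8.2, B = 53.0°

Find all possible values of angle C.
sin(C)/c = sin(B)/b  →  sin(C) = c·sin(B)/b = 8.2·sin(53.0°)/9.0 = 0.727646
C₁ = arcsin(0.727646) = 46.69°,  C₂ = 180° - C₁ = 133.31°
Check C₂: A = 180° - 53.0° - 133.31° = -6.31° ≤ 0, rejected
C = 46.69° (one solution)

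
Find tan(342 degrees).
tan(342 degrees) = -0.3249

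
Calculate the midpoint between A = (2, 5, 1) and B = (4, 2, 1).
Midpoint = ((2+4)/2, (5+2)/2, (1+1)/2) = (3, 3.5, 1)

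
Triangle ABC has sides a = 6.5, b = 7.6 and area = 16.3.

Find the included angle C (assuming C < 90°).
Area = ½ab·sin(C)  →  sin(C) = 2·Area/(ab)
sin(C) = 2·16.3/(6.5·7.6) = 0.659919
C = arcsin(0.659919) = 41.29°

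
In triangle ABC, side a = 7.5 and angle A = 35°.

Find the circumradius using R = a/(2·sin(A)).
R = a/(2·sin(A)) = 7.5/(2·sin(35°))
R = 7.5/(2·0.573576) = 7.5/1.147153 = 6.538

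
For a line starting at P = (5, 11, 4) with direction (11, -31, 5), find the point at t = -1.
P(-1) = (5 + 11(-1), 11 + (-31)(-1), 4 + 5(-1)) = (-6, 42, -1)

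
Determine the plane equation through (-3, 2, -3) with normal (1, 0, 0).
d = n·P = (1)(-3) + (0)(2) + (0)(-3) = -3
Plane: x = -3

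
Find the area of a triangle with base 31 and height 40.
Area = (1/2) * base * height
Area = (1/2) * 31 * 40
Area = 620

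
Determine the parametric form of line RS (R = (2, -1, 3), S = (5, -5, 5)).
Direction vector d = S - R = (3, -4, 2)
x = 2 + 3t, y = -1 - 4t, z = 3 + 2t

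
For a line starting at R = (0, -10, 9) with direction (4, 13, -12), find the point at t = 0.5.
P(0.5) = (0 + 4(0.5), -10 + 13(0.5), 9 + (-12)(0.5)) = (2, -3.5, 3)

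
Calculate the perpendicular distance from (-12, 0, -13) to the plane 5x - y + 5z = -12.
d = |5(-12) + (-1)(0) + 5(-13) - (-12)| / √(5² + (-1)² + 5²) = 113/√51 = 15.82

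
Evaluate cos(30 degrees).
cos(30 degrees) = sqrt(3)/2
Decimal approximation: 0.866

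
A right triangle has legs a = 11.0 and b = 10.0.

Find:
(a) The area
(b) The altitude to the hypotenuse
(a) Area = ½ab = ½·11.0·10.0 = 55
(b) Hypotenuse c = √(11.0² + 10.0²) = √221 = 14.8661
    Area = ½·c·h_c  →  h_c = 2·Area/c = 2·55/14.8661 = 7.399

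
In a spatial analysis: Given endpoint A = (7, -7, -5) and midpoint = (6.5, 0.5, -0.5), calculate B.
B = (2×6.5 - 7, 2×0.5 - (-7), 2×(-0.5) - (-5)) = (6, 8, 4)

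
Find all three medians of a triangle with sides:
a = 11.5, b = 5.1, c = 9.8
Using m_x = ½√(2y² + 2z² - x²):
m_a = ½√(2·5.1² + 2·9.8² - 11.5²) = ½√111.85 = 5.288
m_b = ½√(2·11.5² + 2·9.8² - 5.1²) = ½√430.57 = 10.38
m_c = ½√(2·11.5² + 2·5.1² - 9.8²) = ½√220.48 = 7.424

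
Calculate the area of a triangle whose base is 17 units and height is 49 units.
Area = (1/2) * base * height
Area = (1/2) * 17 * 49
Area = 416.50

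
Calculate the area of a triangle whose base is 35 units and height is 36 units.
Area = (1/2) * base * height
Area = (1/2) * 35 * 36
Area = 630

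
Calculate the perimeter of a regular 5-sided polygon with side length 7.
Perimeter = number of sides * side length
Perimeter = 5 * 7
Perimeter = 35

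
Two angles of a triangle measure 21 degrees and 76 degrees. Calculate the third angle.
Sum of angles in a triangle = 180 degrees
Third angle = 180 - 21 - 76
Third angle = 83 degrees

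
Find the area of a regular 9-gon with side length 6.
For a regular 9-gon with side length s = 6:
Apothem a = s / (2*tan(pi/9)) = 6 / (2*tan(pi/9)) ≈ 8.24243
Perimeter P = 9 * 6 = 54
Area = (1/2) * P * a = (1/2) * 54 * 8.24243 = 222.55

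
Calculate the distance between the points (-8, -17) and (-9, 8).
Using the distance formula: d = sqrt((x₂-x₁)² + (y₂-y₁)²)
dx = (-9) - (-8) = -1
dy = 8 - (-17) = 25
d = sqrt((-1)² + 25²) = sqrt(1 + 625) = sqrt(626) = 25.02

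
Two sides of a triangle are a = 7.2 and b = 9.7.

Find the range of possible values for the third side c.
By the triangle inequality: |a - b| < c < a + b
|7.2 - 9.7| < c < 7.2 + 9.7
2.5 < c < 16.9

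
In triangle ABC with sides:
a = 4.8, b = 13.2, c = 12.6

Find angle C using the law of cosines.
cos(C) = (a² + b² - c²)/(2ab)
cos(C) = (4.8² + 13.2² - 12.6²)/(2·4.8·13.2) = 38.52/126.72 = 0.303977
C = arccos(0.303977) = 72.3°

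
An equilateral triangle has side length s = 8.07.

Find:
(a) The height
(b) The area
(a) Height h = s·√3/2 = 8.07·√3/2 = 6.989
(b) Area = (√3/4)·s² = (√3/4)·8.07² = (√3/4)·65.1249 = 28.2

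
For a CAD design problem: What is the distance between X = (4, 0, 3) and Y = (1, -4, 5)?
d = √[(-3)² + (-4)² + (2)²] = √29 = 5.385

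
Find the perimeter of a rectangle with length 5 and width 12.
Perimeter = 2 * (length + width)
Perimeter = 2 * (5 + 12)
Perimeter = 2 * 17
Perimeter = 34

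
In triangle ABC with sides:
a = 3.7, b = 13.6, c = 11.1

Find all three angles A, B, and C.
By the law of cosines:
cos(A) = (b² + c² - a²)/(2bc) = 0.975358  →  A = 12.75°
cos(B) = (a² + c² - b²)/(2ac) = -0.585099  →  B = 125.8°
cos(C) = (a² + b² - c²)/(2ab) = 0.749603  →  C = 41.44°
Check: A + B + C = 180.0° ✓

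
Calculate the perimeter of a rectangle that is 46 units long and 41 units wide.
Perimeter = 2 * (length + width)
Perimeter = 2 * (46 + 41)
Perimeter = 2 * 87
Perimeter = 174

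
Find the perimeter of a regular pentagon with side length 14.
Perimeter = number of sides * side length
Perimeter = 5 * 14
Perimeter = 70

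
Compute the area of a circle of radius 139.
Area = pi * r²
Area = pi * 139²
Area = pi * 19321
Area = 60698.71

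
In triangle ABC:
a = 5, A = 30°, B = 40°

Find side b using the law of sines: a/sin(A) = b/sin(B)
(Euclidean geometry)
b = a·sin(B)/sin(A) = 5·sin(40°)/sin(30°)
b = 5·0.642788/0.500000 = 6.428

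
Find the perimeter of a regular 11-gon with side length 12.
Perimeter = number of sides * side length
Perimeter = 11 * 12
Perimeter = 132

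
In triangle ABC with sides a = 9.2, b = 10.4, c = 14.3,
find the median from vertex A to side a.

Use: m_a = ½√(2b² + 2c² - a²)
m_a = ½√(2·10.4² + 2·14.3² - 9.2²)
m_a = ½√(216.32 + 408.98 - 84.64) = ½√540.66 = 11.63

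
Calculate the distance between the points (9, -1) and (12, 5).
Using the distance formula: d = sqrt((x₂-x₁)² + (y₂-y₁)²)
dx = 12 - 9 = 3
dy = 5 - (-1) = 6
d = sqrt(3² + 6²) = sqrt(9 + 36) = sqrt(45) = 6.71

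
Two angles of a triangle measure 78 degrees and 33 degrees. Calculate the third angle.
Sum of angles in a triangle = 180 degrees
Third angle = 180 - 78 - 33
Third angle = 69 degrees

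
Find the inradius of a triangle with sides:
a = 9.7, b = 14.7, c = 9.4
s = (a+b+c)/2 = (9.7+14.7+9.4)/2 = 16.9
Area = √(s(s-a)(s-b)(s-c)) = √(16.9·7.2·2.2·7.5) = 44.8076
r = Area/s = 44.8076/16.9 = 2.651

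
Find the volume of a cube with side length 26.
Volume = s³
Volume = 26³
Volume = 17576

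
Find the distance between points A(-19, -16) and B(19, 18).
Using the distance formula: d = sqrt((x₂-x₁)² + (y₂-y₁)²)
dx = 19 - (-19) = 38
dy = 18 - (-16) = 34
d = sqrt(38² + 34²) = sqrt(1444 + 1156) = sqrt(2600) = 50.99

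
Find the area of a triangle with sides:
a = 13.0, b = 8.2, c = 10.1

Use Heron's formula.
s = (a+b+c)/2 = (13.0+8.2+10.1)/2 = 15.65
A = √(s(s-a)(s-b)(s-c)) = √(15.65·2.65·7.45·5.55)
A = √1714.78 = 41.41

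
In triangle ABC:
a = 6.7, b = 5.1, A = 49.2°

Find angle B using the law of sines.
sin(B)/b = sin(A)/a
sin(B) = b·sin(A)/a = 5.1·sin(49.2°)/6.7 = 0.576220
B = arcsin(0.576220) = 35.19°  (b ≤ a, so B ≤ A and the acute solution is unique)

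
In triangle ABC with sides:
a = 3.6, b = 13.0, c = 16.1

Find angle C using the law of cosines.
cos(C) = (a² + b² - c²)/(2ab)
cos(C) = (3.6² + 13.0² - 16.1²)/(2·3.6·13.0) = -77.25/93.6 = -0.825321
C = arccos(-0.825321) = 145.6°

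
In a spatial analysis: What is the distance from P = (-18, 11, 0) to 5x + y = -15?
d = |5(-18) + 1(11) + 0(0) - (-15)| / √(5² + 1² + 0²) = 64/√26 = 12.55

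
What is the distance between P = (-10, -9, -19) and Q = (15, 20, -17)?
d = √[(25)² + (29)² + (2)²] = √1470 = 38.34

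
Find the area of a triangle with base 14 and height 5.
Area = (1/2) * base * height
Area = (1/2) * 14 * 5
Area = 35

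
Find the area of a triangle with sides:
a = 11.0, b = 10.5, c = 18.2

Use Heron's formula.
s = (a+b+c)/2 = (11.0+10.5+18.2)/2 = 19.85
A = √(s(s-a)(s-b)(s-c)) = √(19.85·8.85·9.35·1.65)
A = √2710.19 = 52.06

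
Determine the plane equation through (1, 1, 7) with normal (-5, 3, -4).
d = n·P = (-5)(1) + (3)(1) + (-4)(7) = -30
Plane: -5x + 3y - 4z = -30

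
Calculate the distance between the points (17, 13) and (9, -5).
Using the distance formula: d = sqrt((x₂-x₁)² + (y₂-y₁)²)
dx = 9 - 17 = -8
dy = (-5) - 13 = -18
d = sqrt((-8)² + (-18)²) = sqrt(64 + 324) = sqrt(388) = 19.70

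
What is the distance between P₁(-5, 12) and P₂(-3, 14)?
Using the distance formula: d = sqrt((x₂-x₁)² + (y₂-y₁)²)
dx = (-3) - (-5) = 2
dy = 14 - 12 = 2
d = sqrt(2² + 2²) = sqrt(4 + 4) = sqrt(8) = 2.83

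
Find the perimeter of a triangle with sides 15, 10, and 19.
Perimeter = sum of all sides
Perimeter = 15 + 10 + 19
Perimeter = 44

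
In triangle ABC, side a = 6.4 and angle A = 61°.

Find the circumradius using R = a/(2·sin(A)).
R = a/(2·sin(A)) = 6.4/(2·sin(61°))
R = 6.4/(2·0.874620) = 6.4/1.749239 = 3.659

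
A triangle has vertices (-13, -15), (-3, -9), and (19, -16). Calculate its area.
Using the coordinate formula: Area = (1/2)|x₁(y₂-y₃) + x₂(y₃-y₁) + x₃(y₁-y₂)|
Area = (1/2)|(-13)((-9)-(-16)) + (-3)((-16)-(-15)) + 19((-15)-(-9))|
Area = (1/2)|(-13)*7 + (-3)*(-1) + 19*(-6)|
Area = (1/2)|(-91) + 3 + (-114)|
Area = (1/2)*202 = 101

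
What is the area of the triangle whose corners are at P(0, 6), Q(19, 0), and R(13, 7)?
Using the coordinate formula: Area = (1/2)|x₁(y₂-y₃) + x₂(y₃-y₁) + x₃(y₁-y₂)|
Area = (1/2)|0(0-7) + 19(7-6) + 13(6-0)|
Area = (1/2)|0*(-7) + 19*1 + 13*6|
Area = (1/2)|0 + 19 + 78|
Area = (1/2)*97 = 48.50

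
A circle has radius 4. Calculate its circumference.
Circumference = 2 * pi * r
Circumference = 2 * pi * 4
Circumference = 25.13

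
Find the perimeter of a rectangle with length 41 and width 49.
Perimeter = 2 * (length + width)
Perimeter = 2 * (41 + 49)
Perimeter = 2 * 90
Perimeter = 180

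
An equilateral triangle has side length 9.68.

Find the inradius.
For an equilateral triangle, r = s/(2√3) where s is the side.
r = 9.68/(2√3) = 9.68/3.464102 = 2.794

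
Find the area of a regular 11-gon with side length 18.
For a regular 11-gon with side length s = 18:
Apothem a = s / (2*tan(pi/11)) = 18 / (2*tan(pi/11)) ≈ 30.6512
Perimeter P = 11 * 18 = 198
Area = (1/2) * P * a = (1/2) * 198 * 30.6512 = 3034.47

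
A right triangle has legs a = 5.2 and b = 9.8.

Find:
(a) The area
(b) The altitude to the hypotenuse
(a) Area = ½ab = ½·5.2·9.8 = 25.48
(b) Hypotenuse c = √(5.2² + 9.8²) = √123.08 = 11.0941
    Area = ½·c·h_c  →  h_c = 2·Area/c = 2·25.48/11.0941 = 4.593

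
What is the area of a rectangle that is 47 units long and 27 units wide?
Area = length * width
Area = 47 * 27
Area = 1269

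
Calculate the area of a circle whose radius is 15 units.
Area = pi * r²
Area = pi * 15²
Area = pi * 225
Area = 706.86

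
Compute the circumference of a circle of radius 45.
Circumference = 2 * pi * r
Circumference = 2 * pi * 45
Circumference = 282.74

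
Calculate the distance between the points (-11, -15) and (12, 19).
Using the distance formula: d = sqrt((x₂-x₁)² + (y₂-y₁)²)
dx = 12 - (-11) = 23
dy = 19 - (-15) = 34
d = sqrt(23² + 34²) = sqrt(529 + 1156) = sqrt(1685) = 41.05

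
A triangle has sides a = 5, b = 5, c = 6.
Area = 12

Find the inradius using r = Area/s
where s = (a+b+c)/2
s = (5+5+6)/2 = 8
r = Area/s = 12/8 = 1.5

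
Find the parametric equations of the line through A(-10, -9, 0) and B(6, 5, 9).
Direction vector d = B - A = (16, 14, 9)
x = -10 + 16t, y = -9 + 14t, z = 0 + 9t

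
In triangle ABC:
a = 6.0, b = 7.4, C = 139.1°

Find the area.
Using A = ½ab·sin(C):
A = ½·6.0·7.4·sin(139.1°) = ½·44.4·0.654741 = 14.54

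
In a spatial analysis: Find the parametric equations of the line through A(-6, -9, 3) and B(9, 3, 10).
Direction vector d = B - A = (15, 12, 7)
x = -6 + 15t, y = -9 + 12t, z = 3 + 7t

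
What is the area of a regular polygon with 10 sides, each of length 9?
For a regular 10-gon with side length s = 9:
Apothem a = s / (2*tan(pi/10)) = 9 / (2*tan(pi/10)) ≈ 13.8496
Perimeter P = 10 * 9 = 90
Area = (1/2) * P * a = (1/2) * 90 * 13.8496 = 623.23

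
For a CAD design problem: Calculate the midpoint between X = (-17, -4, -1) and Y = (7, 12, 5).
Midpoint = ((-17+7)/2, (-4+12)/2, (-1+5)/2) = (-5, 4, 2)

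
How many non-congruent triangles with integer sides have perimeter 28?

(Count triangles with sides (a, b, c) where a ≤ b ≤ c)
With a ≤ b ≤ c and a + b + c = 28, the triangle inequality a + b > c gives c < 28/2, so c ≤ 13.
Iterate a from 1 to ⌊p/3⌋ = 9; for each a, b ranges from a to ⌊(p−a)/2⌋ with c = p − a − b, keeping only c ≥ b.
Triples: (2, 13, 13), (3, 12, 13), (4, 11, 13), …
Count = 16 triangles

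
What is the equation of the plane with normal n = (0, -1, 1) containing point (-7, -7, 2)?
d = n·P = (0)(-7) + (-1)(-7) + (1)(2) = 9
Plane: -y + z = 9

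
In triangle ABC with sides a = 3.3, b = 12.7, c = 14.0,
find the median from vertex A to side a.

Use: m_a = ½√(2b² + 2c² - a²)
m_a = ½√(2·12.7² + 2·14.0² - 3.3²)
m_a = ½√(322.58 + 392 - 10.89) = ½√703.69 = 13.26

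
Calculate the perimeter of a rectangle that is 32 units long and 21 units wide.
Perimeter = 2 * (length + width)
Perimeter = 2 * (32 + 21)
Perimeter = 2 * 53
Perimeter = 106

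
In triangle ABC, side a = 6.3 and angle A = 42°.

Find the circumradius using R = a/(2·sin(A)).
R = a/(2·sin(A)) = 6.3/(2·sin(42°))
R = 6.3/(2·0.669131) = 6.3/1.338261 = 4.708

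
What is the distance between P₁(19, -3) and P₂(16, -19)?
Using the distance formula: d = sqrt((x₂-x₁)² + (y₂-y₁)²)
dx = 16 - 19 = -3
dy = (-19) - (-3) = -16
d = sqrt((-3)² + (-16)²) = sqrt(9 + 256) = sqrt(265) = 16.28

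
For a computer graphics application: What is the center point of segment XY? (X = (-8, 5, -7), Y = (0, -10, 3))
Midpoint = ((-8+0)/2, (5-10)/2, (-7+3)/2) = (-4, -2.5, -2)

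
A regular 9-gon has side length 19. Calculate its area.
For a regular 9-gon with side length s = 19:
Apothem a = s / (2*tan(pi/9)) = 19 / (2*tan(pi/9)) ≈ 26.101
Perimeter P = 9 * 19 = 171
Area = (1/2) * P * a = (1/2) * 171 * 26.101 = 2231.64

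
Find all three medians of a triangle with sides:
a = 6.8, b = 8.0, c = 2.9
Using m_x = ½√(2y² + 2z² - x²):
m_a = ½√(2·8.0² + 2·2.9² - 6.8²) = ½√98.58 = 4.964
m_b = ½√(2·6.8² + 2·2.9² - 8.0²) = ½√45.3 = 3.365
m_c = ½√(2·6.8² + 2·8.0² - 2.9²) = ½√212.07 = 7.281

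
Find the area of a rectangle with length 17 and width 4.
Area = length * width
Area = 17 * 4
Area = 68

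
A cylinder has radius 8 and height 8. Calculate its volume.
Volume = pi * r² * h
Volume = pi * 8² * 8
Volume = pi * 64 * 8
Volume = pi * 512
Volume = 1608.50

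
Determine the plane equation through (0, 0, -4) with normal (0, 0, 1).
d = n·P = (0)(0) + (0)(0) + (1)(-4) = -4
Plane: z = -4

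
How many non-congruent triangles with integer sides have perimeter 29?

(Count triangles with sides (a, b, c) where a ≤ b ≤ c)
With a ≤ b ≤ c and a + b + c = 29, the triangle inequality a + b > c gives c < 29/2, so c ≤ 14.
Iterate a from 1 to ⌊p/3⌋ = 9; for each a, b ranges from a to ⌊(p−a)/2⌋ with c = p − a − b, keeping only c ≥ b.
Triples: (1, 14, 14), (2, 13, 14), (3, 12, 14), …
Count = 21 triangles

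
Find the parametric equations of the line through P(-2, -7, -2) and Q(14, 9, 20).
Direction vector d = Q - P = (16, 16, 22)
x = -2 + 16t, y = -7 + 16t, z = -2 + 22t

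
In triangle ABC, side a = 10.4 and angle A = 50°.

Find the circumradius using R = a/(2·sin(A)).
R = a/(2·sin(A)) = 10.4/(2·sin(50°))
R = 10.4/(2·0.766044) = 10.4/1.532089 = 6.788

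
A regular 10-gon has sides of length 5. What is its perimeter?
Perimeter = number of sides * side length
Perimeter = 10 * 5
Perimeter = 50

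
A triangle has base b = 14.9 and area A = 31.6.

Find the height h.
A = ½bh  →  h = 2A/b
h = 2·31.6/14.9 = 4.242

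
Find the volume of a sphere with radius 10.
Volume = (4/3) * pi * r³
Volume = (4/3) * pi * 10³
Volume = (4/3) * pi * 1000
Volume = 4188.79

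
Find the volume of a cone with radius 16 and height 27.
Volume = (1/3) * pi * r² * h
Volume = (1/3) * pi * 16² * 27
Volume = (1/3) * pi * 256 * 27
Volume = (1/3) * pi * 6912
Volume = 7238.23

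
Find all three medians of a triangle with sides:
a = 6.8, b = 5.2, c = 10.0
Using m_x = ½√(2y² + 2z² - x²):
m_a = ½√(2·5.2² + 2·10.0² - 6.8²) = ½√207.84 = 7.208
m_b = ½√(2·6.8² + 2·10.0² - 5.2²) = ½√265.44 = 8.146
m_c = ½√(2·6.8² + 2·5.2² - 10.0²) = ½√46.56 = 3.412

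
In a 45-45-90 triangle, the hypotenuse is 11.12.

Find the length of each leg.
In a 45-45-90 triangle, hypotenuse = leg·√2  →  leg = hypotenuse/√2
leg = 11.12/√2 = 7.863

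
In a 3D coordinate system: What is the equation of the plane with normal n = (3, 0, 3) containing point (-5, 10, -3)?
d = n·P = (3)(-5) + (0)(10) + (3)(-3) = -24
Plane: 3x + 3z = -24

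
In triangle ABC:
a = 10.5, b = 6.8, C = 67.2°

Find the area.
Using A = ½ab·sin(C):
A = ½·10.5·6.8·sin(67.2°) = ½·71.4·0.921863 = 32.91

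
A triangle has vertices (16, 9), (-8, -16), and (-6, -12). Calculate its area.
Using the coordinate formula: Area = (1/2)|x₁(y₂-y₃) + x₂(y₃-y₁) + x₃(y₁-y₂)|
Area = (1/2)|16((-16)-(-12)) + (-8)((-12)-9) + (-6)(9-(-16))|
Area = (1/2)|16*(-4) + (-8)*(-21) + (-6)*25|
Area = (1/2)|(-64) + 168 + (-150)|
Area = (1/2)*46 = 23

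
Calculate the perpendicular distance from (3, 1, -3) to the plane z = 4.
d = |0(3) + 0(1) + 1(-3) - (4)| / √(0² + 0² + 1²) = 7/√1 = 7.0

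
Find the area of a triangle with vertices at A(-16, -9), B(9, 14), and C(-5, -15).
Using the coordinate formula: Area = (1/2)|x₁(y₂-y₃) + x₂(y₃-y₁) + x₃(y₁-y₂)|
Area = (1/2)|(-16)(14-(-15)) + 9((-15)-(-9)) + (-5)((-9)-14)|
Area = (1/2)|(-16)*29 + 9*(-6) + (-5)*(-23)|
Area = (1/2)|(-464) + (-54) + 115|
Area = (1/2)*403 = 201.50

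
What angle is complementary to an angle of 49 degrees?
Complementary angles sum to 90 degrees.
Other angle = 90 - 49
Other angle = 41 degrees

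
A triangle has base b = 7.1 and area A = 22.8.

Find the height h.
A = ½bh  →  h = 2A/b
h = 2·22.8/7.1 = 6.423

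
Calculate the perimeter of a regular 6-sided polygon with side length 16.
Perimeter = number of sides * side length
Perimeter = 6 * 16
Perimeter = 96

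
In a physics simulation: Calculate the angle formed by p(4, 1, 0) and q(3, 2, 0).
p·q = 14, |p|² = 17, |q|² = 13
cos θ = 14/√221 ≈ 0.9417
θ ≈ 19.65°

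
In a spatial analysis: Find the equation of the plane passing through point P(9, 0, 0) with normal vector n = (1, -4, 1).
d = n·P = (1)(9) + (-4)(0) + (1)(0) = 9
Plane: x - 4y + z = 9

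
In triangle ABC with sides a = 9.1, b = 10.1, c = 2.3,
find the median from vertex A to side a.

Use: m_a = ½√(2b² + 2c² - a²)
m_a = ½√(2·10.1² + 2·2.3² - 9.1²)
m_a = ½√(204.02 + 10.58 - 82.81) = ½√131.79 = 5.74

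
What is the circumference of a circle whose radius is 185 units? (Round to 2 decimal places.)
Circumference = 2 * pi * r
Circumference = 2 * pi * 185
Circumference = 1162.39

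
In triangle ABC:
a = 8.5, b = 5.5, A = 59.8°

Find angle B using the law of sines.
sin(B)/b = sin(A)/a
sin(B) = b·sin(A)/a = 5.5·sin(59.8°)/8.5 = 0.559237
B = arcsin(0.559237) = 34°  (b ≤ a, so B ≤ A and the acute solution is unique)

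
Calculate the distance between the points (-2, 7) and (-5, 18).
Using the distance formula: d = sqrt((x₂-x₁)² + (y₂-y₁)²)
dx = (-5) - (-2) = -3
dy = 18 - 7 = 11
d = sqrt((-3)² + 11²) = sqrt(9 + 121) = sqrt(130) = 11.40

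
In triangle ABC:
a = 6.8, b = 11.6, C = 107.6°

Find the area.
Using A = ½ab·sin(C):
A = ½·6.8·11.6·sin(107.6°) = ½·78.88·0.953191 = 37.59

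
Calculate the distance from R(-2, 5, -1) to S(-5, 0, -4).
d = √[(-3)² + (-5)² + (-3)²] = √43 = 6.557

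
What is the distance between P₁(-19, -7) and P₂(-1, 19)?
Using the distance formula: d = sqrt((x₂-x₁)² + (y₂-y₁)²)
dx = (-1) - (-19) = 18
dy = 19 - (-7) = 26
d = sqrt(18² + 26²) = sqrt(324 + 676) = sqrt(1000) = 31.62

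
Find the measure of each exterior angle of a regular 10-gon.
Exterior angle of a regular n-gon = 360/n
Exterior angle = 360/10
Exterior angle = 36 degrees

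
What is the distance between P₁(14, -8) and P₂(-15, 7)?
Using the distance formula: d = sqrt((x₂-x₁)² + (y₂-y₁)²)
dx = (-15) - 14 = -29
dy = 7 - (-8) = 15
d = sqrt((-29)² + 15²) = sqrt(841 + 225) = sqrt(1066) = 32.65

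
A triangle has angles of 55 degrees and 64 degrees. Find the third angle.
Sum of angles in a triangle = 180 degrees
Third angle = 180 - 55 - 64
Third angle = 61 degrees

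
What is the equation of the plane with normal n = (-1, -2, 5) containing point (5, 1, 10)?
d = n·P = (-1)(5) + (-2)(1) + (5)(10) = 43
Plane: -x - 2y + 5z = 43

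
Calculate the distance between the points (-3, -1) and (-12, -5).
Using the distance formula: d = sqrt((x₂-x₁)² + (y₂-y₁)²)
dx = (-12) - (-3) = -9
dy = (-5) - (-1) = -4
d = sqrt((-9)² + (-4)²) = sqrt(81 + 16) = sqrt(97) = 9.85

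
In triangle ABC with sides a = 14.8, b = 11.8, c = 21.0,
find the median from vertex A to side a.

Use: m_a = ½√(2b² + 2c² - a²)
m_a = ½√(2·11.8² + 2·21.0² - 14.8²)
m_a = ½√(278.48 + 882 - 219.04) = ½√941.44 = 15.34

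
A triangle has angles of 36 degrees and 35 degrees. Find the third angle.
Sum of angles in a triangle = 180 degrees
Third angle = 180 - 36 - 35
Third angle = 109 degrees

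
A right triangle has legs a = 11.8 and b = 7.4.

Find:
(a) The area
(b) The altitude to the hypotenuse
(a) Area = ½ab = ½·11.8·7.4 = 43.66
(b) Hypotenuse c = √(11.8² + 7.4²) = √194 = 13.9284
    Area = ½·c·h_c  →  h_c = 2·Area/c = 2·43.66/13.9284 = 6.269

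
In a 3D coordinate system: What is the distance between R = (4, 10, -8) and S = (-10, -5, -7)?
d = √[(-14)² + (-15)² + (1)²] = √422 = 20.54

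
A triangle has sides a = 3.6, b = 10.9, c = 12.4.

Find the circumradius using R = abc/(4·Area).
s = (a+b+c)/2 = 13.45
Area = √(s(s-a)(s-b)(s-c)) = √(13.45·9.85·2.55·1.05) = 18.8341
R = abc/(4·Area) = (3.6·10.9·12.4)/(4·18.8341) = 486.576/75.3364 = 6.459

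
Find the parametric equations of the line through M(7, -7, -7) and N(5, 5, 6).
Direction vector d = N - M = (-2, 12, 13)
x = 7 - 2t, y = -7 + 12t, z = -7 + 13t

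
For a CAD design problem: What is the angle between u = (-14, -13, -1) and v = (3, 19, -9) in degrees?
u·v = -280, |u|² = 366, |v|² = 451
cos θ = -280/√165066 ≈ -0.6892
θ ≈ 133.6°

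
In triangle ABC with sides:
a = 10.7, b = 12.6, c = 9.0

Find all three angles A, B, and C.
By the law of cosines:
cos(A) = (b² + c² - a²)/(2bc) = 0.552337  →  A = 56.47°
cos(B) = (a² + c² - b²)/(2ac) = 0.190706  →  B = 79.01°
cos(C) = (a² + b² - c²)/(2ab) = 0.712988  →  C = 44.52°
Check: A + B + C = 180.0° ✓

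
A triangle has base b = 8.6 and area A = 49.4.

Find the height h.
A = ½bh  →  h = 2A/b
h = 2·49.4/8.6 = 11.49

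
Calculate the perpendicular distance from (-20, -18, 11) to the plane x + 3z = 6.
d = |1(-20) + 0(-18) + 3(11) - (6)| / √(1² + 0² + 3²) = 7/√10 = 2.214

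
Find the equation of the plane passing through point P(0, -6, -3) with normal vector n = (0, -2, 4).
d = n·P = (0)(0) + (-2)(-6) + (4)(-3) = 0
Plane: -2y + 4z = 0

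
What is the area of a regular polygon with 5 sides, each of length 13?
For a regular 5-gon with side length s = 13:
Apothem a = s / (2*tan(pi/5)) = 13 / (2*tan(pi/5)) ≈ 8.9465
Perimeter P = 5 * 13 = 65
Area = (1/2) * P * a = (1/2) * 65 * 8.9465 = 290.76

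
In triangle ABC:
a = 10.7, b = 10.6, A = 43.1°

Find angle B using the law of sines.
sin(B)/b = sin(A)/a
sin(B) = b·sin(A)/a = 10.6·sin(43.1°)/10.7 = 0.676888
B = arcsin(0.676888) = 42.6°  (b ≤ a, so B ≤ A and the acute solution is unique)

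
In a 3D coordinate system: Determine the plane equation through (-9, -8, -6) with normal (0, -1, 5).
d = n·P = (0)(-9) + (-1)(-8) + (5)(-6) = -22
Plane: -y + 5z = -22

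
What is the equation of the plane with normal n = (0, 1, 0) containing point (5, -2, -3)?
d = n·P = (0)(5) + (1)(-2) + (0)(-3) = -2
Plane: y = -2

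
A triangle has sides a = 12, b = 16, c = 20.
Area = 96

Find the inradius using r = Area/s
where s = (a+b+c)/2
s = (12+16+20)/2 = 24
r = Area/s = 96/24 = 4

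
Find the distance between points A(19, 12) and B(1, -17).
Using the distance formula: d = sqrt((x₂-x₁)² + (y₂-y₁)²)
dx = 1 - 19 = -18
dy = (-17) - 12 = -29
d = sqrt((-18)² + (-29)²) = sqrt(324 + 841) = sqrt(1165) = 34.13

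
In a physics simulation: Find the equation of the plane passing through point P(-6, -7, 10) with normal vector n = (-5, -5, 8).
d = n·P = (-5)(-6) + (-5)(-7) + (8)(10) = 145
Plane: -5x - 5y + 8z = 145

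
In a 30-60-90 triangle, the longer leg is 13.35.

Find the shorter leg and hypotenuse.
In a 30-60-90 triangle, sides are in ratio 1 : √3 : 2.
Long leg = short leg·√3  →  short leg = 13.35/√3 = 7.708
Hypotenuse = 2·(short leg) = 2·13.35/√3 = 15.42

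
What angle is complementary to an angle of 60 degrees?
Complementary angles sum to 90 degrees.
Other angle = 90 - 60
Other angle = 30 degrees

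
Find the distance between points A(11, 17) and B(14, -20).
Using the distance formula: d = sqrt((x₂-x₁)² + (y₂-y₁)²)
dx = 14 - 11 = 3
dy = (-20) - 17 = -37
d = sqrt(3² + (-37)²) = sqrt(9 + 1369) = sqrt(1378) = 37.12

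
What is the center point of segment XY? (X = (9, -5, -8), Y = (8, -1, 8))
Midpoint = ((9+8)/2, (-5-1)/2, (-8+8)/2) = (8.5, -3, 0)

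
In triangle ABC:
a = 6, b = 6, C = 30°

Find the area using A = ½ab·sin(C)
A = ½·6·6·sin(30°) = ½·36·0.500000 = 9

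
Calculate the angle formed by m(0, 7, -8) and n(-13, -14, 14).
m·n = -210, |m|² = 113, |n|² = 561
cos θ = -210/√63393 ≈ -0.8341
θ ≈ 146.5°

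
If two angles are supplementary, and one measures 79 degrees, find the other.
Supplementary angles sum to 180 degrees.
Other angle = 180 - 79
Other angle = 101 degrees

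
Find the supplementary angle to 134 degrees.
Supplementary angles sum to 180 degrees.
Other angle = 180 - 134
Other angle = 46 degrees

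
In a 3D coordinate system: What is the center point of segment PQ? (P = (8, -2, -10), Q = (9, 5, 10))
Midpoint = ((8+9)/2, (-2+5)/2, (-10+10)/2) = (8.5, 1.5, 0)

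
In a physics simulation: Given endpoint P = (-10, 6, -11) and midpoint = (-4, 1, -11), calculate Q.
Q = (2×(-4) - (-10), 2×1 - 6, 2×(-11) - (-11)) = (2, -4, -11)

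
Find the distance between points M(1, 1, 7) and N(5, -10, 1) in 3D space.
d = √[(4)² + (-11)² + (-6)²] = √173 = 13.15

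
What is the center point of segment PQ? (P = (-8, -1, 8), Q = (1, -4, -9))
Midpoint = ((-8+1)/2, (-1-4)/2, (8-9)/2) = (-3.5, -2.5, -0.5)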